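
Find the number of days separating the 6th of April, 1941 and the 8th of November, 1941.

216

April 1941: 30 − 6 = 24 days remain.
Then May (31), June (30), July (31), August (31), September (30), October (31): 31 + 30 + 31 + 31 + 30 + 31 = 184 days.
November 1–8, 1941: 8 days.
Total: 24 + 184 + 8 = 216 days.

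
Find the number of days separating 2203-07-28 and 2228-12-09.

9266

Day-of-year of July 28, 2203: 209.
Day-of-year of December 9, 2228: 344.
2203 has 365 days, so 365 − 209 = 156 days remain in 2203.
Full years 2204–2227: 18 common + 6 leap = 18×365 + 6×366 = 8766 days.
Total: 156 + 8766 + 344 = 9266 days.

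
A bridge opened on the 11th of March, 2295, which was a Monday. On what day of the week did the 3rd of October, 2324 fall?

Day-of-year of March 11, 2295: 70.
Day-of-year of October 3, 2324: 277.
2295 has 365 days, so 365 − 70 = 295 days remain in 2295.
Full years 2296–2323: 22 common + 6 leap = 22×365 + 6×366 = 10226 days.
Total: 295 + 10226 + 277 = 10798 days.
10798 mod 7 = 4, so 4 days after Monday is Friday.

Friday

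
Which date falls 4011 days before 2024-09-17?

2013-09-24

Count 4011 days before September 17, 2024:
Day-of-year of September 24, 2013: 267.
Day-of-year of September 17, 2024: 261.
2013 has 365 days, so 365 − 267 = 98 days remain in 2013.
Full years 2014–2023: 8 common + 2 leap = 8×365 + 2×366 = 3652 days.
Total: 98 + 3652 + 261 = 4011 days.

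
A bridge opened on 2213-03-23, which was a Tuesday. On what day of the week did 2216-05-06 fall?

Monday

Day-of-year of March 23, 2213: 82.
Day-of-year of May 6, 2216: 127.
2213 has 365 days, so 365 − 82 = 283 days remain in 2213.
Full years: 2214: 365; 2215: 365. Sum = 730.
Total: 283 + 730 + 127 = 1140 days.
1140 mod 7 = 6, so 6 days after Tuesday is Monday.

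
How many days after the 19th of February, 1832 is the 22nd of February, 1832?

Within February 1832: 22 − 19 = 3 days.

3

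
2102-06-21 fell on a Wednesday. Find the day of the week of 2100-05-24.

Count forward from the earlier date (May 24, 2100) to the later (June 21, 2102):
May 24, 2100 → May 24, 2101: 365 days.
May 24, 2101 → May 24, 2102: 365 days.
May 2102: 31 − 24 = 7 days remain.
June 1–21, 2102: 21 days.
Residual: 28 days.
Total: 758 days.
758 mod 7 = 2, so 2 days before Wednesday is Monday.

Monday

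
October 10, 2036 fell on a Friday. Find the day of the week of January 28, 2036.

Count forward from the earlier date (January 28, 2036) to the later (October 10, 2036):
January 2036: 31 − 28 = 3 days remain.
Then February 2036 (29), March (31), April (30), May (31), June (30), July (31), August (31), September (30): 29 + 31 + 30 + 31 + 30 + 31 + 31 + 30 = 243 days.
October 1–10, 2036: 10 days.
Total: 3 + 243 + 10 = 256 days.
256 mod 7 = 4, so 4 days before Friday is Monday.

Monday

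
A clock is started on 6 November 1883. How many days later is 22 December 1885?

Day-of-year of November 6, 1883: 310.
Day-of-year of December 22, 1885: 356.
1883 has 365 days, so 365 − 310 = 55 days remain in 1883.
Full years: 1884: 366. Sum = 366.
Total: 55 + 366 + 356 = 777 days.

777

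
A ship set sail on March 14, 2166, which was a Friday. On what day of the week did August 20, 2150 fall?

Count forward from the earlier date (August 20, 2150) to the later (March 14, 2166):
Day-of-year of August 20, 2150: 232.
Day-of-year of March 14, 2166: 73.
2150 has 365 days, so 365 − 232 = 133 days remain in 2150.
Full years 2151–2165: 11 common + 4 leap = 11×365 + 4×366 = 5479 days.
Total: 133 + 5479 + 73 = 5685 days.
5685 mod 7 = 1, so 1 day before Friday is Thursday.

Thursday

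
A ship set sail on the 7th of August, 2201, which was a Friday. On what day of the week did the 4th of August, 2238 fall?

Saturday

Day-of-year of August 7, 2201: 219.
Day-of-year of August 4, 2238: 216.
2201 has 365 days, so 365 − 219 = 146 days remain in 2201.
Full years 2202–2237: 27 common + 9 leap = 27×365 + 9×366 = 13149 days.
Total: 146 + 13149 + 216 = 13511 days.
13511 mod 7 = 1, so 1 day after Friday is Saturday.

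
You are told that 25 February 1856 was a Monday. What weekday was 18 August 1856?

February 1856: 29 − 25 = 4 days remain (1856 is a leap year, so February has 29 days).
Then March (31), April (30), May (31), June (30), July (31): 31 + 30 + 31 + 30 + 31 = 153 days.
August 1–18, 1856: 18 days.
Total: 4 + 153 + 18 = 175 days.
175 is a multiple of 7, so 18 August 1856 falls on the same weekday: Monday.

Monday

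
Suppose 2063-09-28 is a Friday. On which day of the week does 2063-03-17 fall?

Saturday

Count forward from the earlier date (March 17, 2063) to the later (September 28, 2063):
March 2063: 31 − 17 = 14 days remain.
Then April (30), May (31), June (30), July (31), August (31): 30 + 31 + 30 + 31 + 31 = 153 days.
September 1–28, 2063: 28 days.
Total: 14 + 153 + 28 = 195 days.
195 mod 7 = 6, so 6 days before Friday is Saturday.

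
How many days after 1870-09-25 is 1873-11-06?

Day-of-year of September 25, 1870: 268.
Day-of-year of November 6, 1873: 310.
1870 has 365 days, so 365 − 268 = 97 days remain in 1870.
Full years: 1871: 365; 1872: 366. Sum = 731.
Total: 97 + 731 + 310 = 1138 days.

1138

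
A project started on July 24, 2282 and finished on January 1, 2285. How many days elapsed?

892

Day-of-year of July 24, 2282: 205.
Day-of-year of January 1, 2285: 1.
2282 has 365 days, so 365 − 205 = 160 days remain in 2282.
Full years: 2283: 365; 2284: 366. Sum = 731.
Total: 160 + 731 + 1 = 892 days.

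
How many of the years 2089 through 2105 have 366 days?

Years divisible by 4 in [2089, 2105]: 2092, 2096, 2100, 2104.
Of these, 2100 is divisible by 100 but not 400, so not leap.
Leap years: 4 − 1 = 3.

3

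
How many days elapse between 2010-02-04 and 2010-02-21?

17

Within February 2010: 21 − 4 = 17 days.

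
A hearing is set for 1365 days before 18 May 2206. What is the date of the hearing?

22 August 2202

Count 1365 days before May 18, 2206:
Day-of-year of August 22, 2202: 234.
Day-of-year of May 18, 2206: 138.
2202 has 365 days, so 365 − 234 = 131 days remain in 2202.
Full years: 2203: 365; 2204: 366; 2205: 365. Sum = 1096.
Total: 131 + 1096 + 138 = 1365 days.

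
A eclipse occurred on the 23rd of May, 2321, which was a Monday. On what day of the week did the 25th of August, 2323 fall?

May 2321: 31 − 23 = 8 days remain.
Then 26 full months totalling 791 days.
August 1–25, 2323: 25 days.
Total: 8 + 791 + 25 = 824 days.
824 mod 7 = 5, so 5 days after Monday is Saturday.

Saturday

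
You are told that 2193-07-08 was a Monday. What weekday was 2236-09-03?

Day-of-year of July 8, 2193: 189.
Day-of-year of September 3, 2236: 247.
2193 has 365 days, so 365 − 189 = 176 days remain in 2193.
Full years 2194–2235: 33 common + 9 leap = 33×365 + 9×366 = 15339 days.
Total: 176 + 15339 + 247 = 15762 days.
15762 mod 7 = 5, so 5 days after Monday is Saturday.

Saturday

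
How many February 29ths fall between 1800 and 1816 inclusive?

4

Years divisible by 4 in [1800, 1816]: 1800, 1804, 1808, 1812, 1816.
Of these, 1800 is divisible by 100 but not 400, so not leap.
Leap years: 5 − 1 = 4.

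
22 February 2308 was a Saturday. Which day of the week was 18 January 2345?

From February 22, 2308 to February 22, 2344: 36 years, of which 9 contain a Feb 29 — 27×365 + 9×366 = 13149 days.
February 2344: 29 − 22 = 7 days remain (2344 is a leap year, so February has 29 days).
Then 10 full months totalling 306 days.
January 1–18, 2345: 18 days.
Residual: 331 days.
Total: 13480 days.
13480 mod 7 = 5, so 5 days after Saturday is Thursday.

Thursday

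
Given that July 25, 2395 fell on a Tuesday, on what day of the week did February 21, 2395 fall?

Count forward from the earlier date (February 21, 2395) to the later (July 25, 2395):
February 2395: 28 − 21 = 7 days remain (2395 is not a leap year, so February has 28 days).
Then March (31), April (30), May (31), June (30): 31 + 30 + 31 + 30 = 122 days.
July 1–25, 2395: 25 days.
Total: 7 + 122 + 25 = 154 days.
154 is a multiple of 7, so February 21, 2395 falls on the same weekday: Tuesday.

Tuesday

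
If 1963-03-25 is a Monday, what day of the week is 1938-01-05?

Wednesday

Count forward from the earlier date (January 5, 1938) to the later (March 25, 1963):
Day-of-year of January 5, 1938: 5.
Day-of-year of March 25, 1963: 84.
1938 has 365 days, so 365 − 5 = 360 days remain in 1938.
Full years 1939–1962: 18 common + 6 leap = 18×365 + 6×366 = 8766 days.
Total: 360 + 8766 + 84 = 9210 days.
9210 mod 7 = 5, so 5 days before Monday is Wednesday.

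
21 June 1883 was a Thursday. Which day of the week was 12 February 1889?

June 21, 1883 → June 21, 1884: 366 days (1884 is a leap year).
June 21, 1884 → June 21, 1885: 365 days.
June 21, 1885 → June 21, 1886: 365 days.
June 21, 1886 → June 21, 1887: 365 days.
June 21, 1887 → June 21, 1888: 366 days (1888 is a leap year).
June 1888: 30 − 21 = 9 days remain.
Then July (31), August (31), September (30), October (31), November (30), December (31), January (31): 31 + 31 + 30 + 31 + 30 + 31 + 31 = 215 days.
February 1–12, 1889: 12 days (1889 is not a leap year).
Residual: 236 days.
Total: 2063 days.
2063 mod 7 = 5, so 5 days after Thursday is Tuesday.

Tuesday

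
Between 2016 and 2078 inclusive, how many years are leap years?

16

Years divisible by 4: 2016, 2020, …, 2076 — 16 in all.
No century exceptions apply. Count: 16.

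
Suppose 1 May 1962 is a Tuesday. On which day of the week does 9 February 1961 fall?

Count forward from the earlier date (February 9, 1961) to the later (May 1, 1962):
February 1961: 28 − 9 = 19 days remain (1961 is not a leap year, so February has 28 days).
Then 14 full months totalling 426 days.
May 1, 1962: 1 day.
Total: 19 + 426 + 1 = 446 days.
446 mod 7 = 5, so 5 days before Tuesday is Thursday.

Thursday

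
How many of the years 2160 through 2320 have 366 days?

39

Years divisible by 4: 2160, 2164, …, 2320 — 41 in all.
Of these, 2200, 2300 are divisible by 100 but not 400, so not leap.
Leap years: 41 − 2 = 39.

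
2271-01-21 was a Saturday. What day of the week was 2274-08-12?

Wednesday

January 21, 2271 → January 21, 2272: 365 days.
January 21, 2272 → January 21, 2273: 366 days (2272 is a leap year).
January 21, 2273 → January 21, 2274: 365 days.
January 2274: 31 − 21 = 10 days remain.
Then February 2274 (28), March (31), April (30), May (31), June (30), July (31): 28 + 31 + 30 + 31 + 30 + 31 = 181 days.
August 1–12, 2274: 12 days.
Residual: 203 days.
Total: 1299 days.
1299 mod 7 = 4, so 4 days after Saturday is Wednesday.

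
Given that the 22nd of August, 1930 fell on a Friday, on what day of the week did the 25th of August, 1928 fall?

Count forward from the earlier date (August 25, 1928) to the later (August 22, 1930):
August 1928: 31 − 25 = 6 days remain.
Then 23 full months totalling 699 days.
August 1–22, 1930: 22 days.
Total: 6 + 699 + 22 = 727 days.
727 mod 7 = 6, so 6 days before Friday is Saturday.

Saturday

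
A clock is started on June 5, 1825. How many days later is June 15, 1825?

10

Within June 1825: 15 − 5 = 10 days.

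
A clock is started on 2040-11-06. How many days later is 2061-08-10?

7582

From November 6, 2040 to November 6, 2060: 20 years, of which 5 contain a Feb 29 — 15×365 + 5×366 = 7305 days.
November 2060: 30 − 6 = 24 days remain.
Then December (31), January (31), February 2061 (28), March (31), April (30), May (31), June (30), July (31): 31 + 31 + 28 + 31 + 30 + 31 + 30 + 31 = 243 days.
August 1–10, 2061: 10 days.
Residual: 277 days.
Total: 7582 days.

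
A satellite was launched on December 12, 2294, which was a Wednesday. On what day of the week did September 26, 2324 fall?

Friday

From December 12, 2294 to December 12, 2323: 29 years, of which 6 contain a Feb 29 — 23×365 + 6×366 = 10591 days.
(2300 is not a leap year (divisible by 100 but not 400).)
December 2323: 31 − 12 = 19 days remain.
Then January (31), February 2324 (29), March (31), April (30), May (31), June (30), July (31), August (31): 31 + 29 + 31 + 30 + 31 + 30 + 31 + 31 = 244 days.
September 1–26, 2324: 26 days.
Residual: 289 days.
Total: 10880 days.
10880 mod 7 = 2, so 2 days after Wednesday is Friday.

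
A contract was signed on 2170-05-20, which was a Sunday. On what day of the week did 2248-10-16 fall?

Monday

Day-of-year of May 20, 2170: 140.
Day-of-year of October 16, 2248: 290.
2170 has 365 days, so 365 − 140 = 225 days remain in 2170.
Full years 2171–2247: 59 common + 18 leap = 59×365 + 18×366 = 28123 days.
Total: 225 + 28123 + 290 = 28638 days.
28638 mod 7 = 1, so 1 day after Sunday is Monday.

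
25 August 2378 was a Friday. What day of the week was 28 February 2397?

Friday

Day-of-year of August 25, 2378: 237.
Day-of-year of February 28, 2397: 59.
2378 has 365 days, so 365 − 237 = 128 days remain in 2378.
Full years 2379–2396: 13 common + 5 leap = 13×365 + 5×366 = 6575 days.
Total: 128 + 6575 + 59 = 6762 days.
6762 is a multiple of 7, so 28 February 2397 falls on the same weekday: Friday.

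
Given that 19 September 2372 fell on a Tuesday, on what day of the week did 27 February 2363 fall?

Count forward from the earlier date (February 27, 2363) to the later (September 19, 2372):
Day-of-year of February 27, 2363: 58.
Day-of-year of September 19, 2372: 263.
2363 has 365 days, so 365 − 58 = 307 days remain in 2363.
Full years 2364–2371: 6 common + 2 leap = 6×365 + 2×366 = 2922 days.
Total: 307 + 2922 + 263 = 3492 days.
3492 mod 7 = 6, so 6 days before Tuesday is Wednesday.

Wednesday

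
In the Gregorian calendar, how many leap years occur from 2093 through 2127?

7

Years divisible by 4 in [2093, 2127]: 2096, 2100, 2104, 2108, 2112, 2116, 2120, 2124.
Of these, 2100 is divisible by 100 but not 400, so not leap.
Leap years: 8 − 1 = 7.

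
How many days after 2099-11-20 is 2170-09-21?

25872

Day-of-year of November 20, 2099: 324.
Day-of-year of September 21, 2170: 264.
2099 has 365 days, so 365 − 324 = 41 days remain in 2099.
Full years 2100–2169: 53 common + 17 leap = 53×365 + 17×366 = 25567 days.
Total: 41 + 25567 + 264 = 25872 days.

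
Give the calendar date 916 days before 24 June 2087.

20 December 2084

Count 916 days before June 24, 2087:
December 20, 2084 → December 20, 2085: 365 days.
December 20, 2085 → December 20, 2086: 365 days.
December 2086: 31 − 20 = 11 days remain.
Then January (31), February 2087 (28), March (31), April (30), May (31): 31 + 28 + 31 + 30 + 31 = 151 days.
June 1–24, 2087: 24 days.
Residual: 186 days.
Total: 916 days.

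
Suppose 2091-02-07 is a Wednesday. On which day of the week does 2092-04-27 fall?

Day-of-year of February 7, 2091: 38.
Day-of-year of April 27, 2092: 118.
2091 has 365 days, so 365 − 38 = 327 days remain in 2091.
Total: 327 + 118 = 445 days.
445 mod 7 = 4, so 4 days after Wednesday is Sunday.

Sunday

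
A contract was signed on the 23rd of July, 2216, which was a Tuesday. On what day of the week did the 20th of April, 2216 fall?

Saturday

Count forward from the earlier date (April 20, 2216) to the later (July 23, 2216):
April 2216: 30 − 20 = 10 days remain.
Then May (31), June (30): 31 + 30 = 61 days.
July 1–23, 2216: 23 days.
Total: 10 + 61 + 23 = 94 days.
94 mod 7 = 3, so 3 days before Tuesday is Saturday.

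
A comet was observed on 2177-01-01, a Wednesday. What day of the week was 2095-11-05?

Saturday

Count forward from the earlier date (November 5, 2095) to the later (January 1, 2177):
Day-of-year of November 5, 2095: 309.
Day-of-year of January 1, 2177: 1.
2095 has 365 days, so 365 − 309 = 56 days remain in 2095.
Full years 2096–2176: 61 common + 20 leap = 61×365 + 20×366 = 29585 days.
Total: 56 + 29585 + 1 = 29642 days.
29642 mod 7 = 4, so 4 days before Wednesday is Saturday.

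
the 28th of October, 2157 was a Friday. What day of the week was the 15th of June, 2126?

Count forward from the earlier date (June 15, 2126) to the later (October 28, 2157):
From June 15, 2126 to June 15, 2157: 31 years, of which 8 contain a Feb 29 — 23×365 + 8×366 = 11323 days.
June 2157: 30 − 15 = 15 days remain.
Then July (31), August (31), September (30): 31 + 31 + 30 = 92 days.
October 1–28, 2157: 28 days.
Residual: 135 days.
Total: 11458 days.
11458 mod 7 = 6, so 6 days before Friday is Saturday.

Saturday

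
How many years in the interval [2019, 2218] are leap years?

48

Years divisible by 4: 2020, 2024, …, 2216 — 50 in all.
Of these, 2100, 2200 are divisible by 100 but not 400, so not leap.
Leap years: 50 − 2 = 48.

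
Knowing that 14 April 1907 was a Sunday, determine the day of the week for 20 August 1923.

Monday

From April 14, 1907 to April 14, 1923: 16 years, of which 4 contain a Feb 29 — 12×365 + 4×366 = 5844 days.
April 1923: 30 − 14 = 16 days remain.
Then May (31), June (30), July (31): 31 + 30 + 31 = 92 days.
August 1–20, 1923: 20 days.
Residual: 128 days.
Total: 5972 days.
5972 mod 7 = 1, so 1 day after Sunday is Monday.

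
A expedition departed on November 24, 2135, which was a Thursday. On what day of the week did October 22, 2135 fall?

Count forward from the earlier date (October 22, 2135) to the later (November 24, 2135):
October 2135: 31 − 22 = 9 days remain.
November 1–24, 2135: 24 days.
Total: 9 + 24 = 33 days.
33 mod 7 = 5, so 5 days before Thursday is Saturday.

Saturday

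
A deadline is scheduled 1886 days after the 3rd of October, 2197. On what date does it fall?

the 3rd of December, 2202

Count 1886 days after October 3, 2197:
October 3, 2197 → October 3, 2198: 365 days.
October 3, 2198 → October 3, 2199: 365 days.
October 3, 2199 → October 3, 2200: 365 days (2200 is not a leap year (divisible by 100 but not 400)).
October 3, 2200 → October 3, 2201: 365 days.
October 3, 2201 → October 3, 2202: 365 days.
October 2202: 31 − 3 = 28 days remain.
Then November (30): 30 days.
December 1–3, 2202: 3 days.
Residual: 61 days.
Total: 1886 days.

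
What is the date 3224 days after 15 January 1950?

13 November 1958

Count 3224 days after January 15, 1950:
From January 15, 1950 to January 15, 1958: 8 years, of which 2 contain a Feb 29 — 6×365 + 2×366 = 2922 days.
January 1958: 31 − 15 = 16 days remain.
Then 9 full months totalling 273 days.
November 1–13, 1958: 13 days.
Residual: 302 days.
Total: 3224 days.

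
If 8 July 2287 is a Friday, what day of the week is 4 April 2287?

Monday

Count forward from the earlier date (April 4, 2287) to the later (July 8, 2287):
April 2287: 30 − 4 = 26 days remain.
Then May (31), June (30): 31 + 30 = 61 days.
July 1–8, 2287: 8 days.
Total: 26 + 61 + 8 = 95 days.
95 mod 7 = 4, so 4 days before Friday is Monday.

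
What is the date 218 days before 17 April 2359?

11 September 2358

Count 218 days before April 17, 2359:
Day-of-year of September 11, 2358: 254.
Day-of-year of April 17, 2359: 107.
2358 has 365 days, so 365 − 254 = 111 days remain in 2358.
Total: 111 + 107 = 218 days.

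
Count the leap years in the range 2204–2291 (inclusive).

Years divisible by 4: 2204, 2208, …, 2288 — 22 in all.
No century exceptions apply. Count: 22.

22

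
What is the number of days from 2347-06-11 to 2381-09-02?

12502

Day-of-year of June 11, 2347: 162.
Day-of-year of September 2, 2381: 245.
2347 has 365 days, so 365 − 162 = 203 days remain in 2347.
Full years 2348–2380: 24 common + 9 leap = 24×365 + 9×366 = 12054 days.
Total: 203 + 12054 + 245 = 12502 days.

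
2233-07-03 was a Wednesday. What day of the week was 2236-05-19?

Thursday

July 3, 2233 → July 3, 2234: 365 days.
July 3, 2234 → July 3, 2235: 365 days.
July 2235: 31 − 3 = 28 days remain.
Then 9 full months totalling 274 days.
May 1–19, 2236: 19 days.
Residual: 321 days.
Total: 1051 days.
1051 mod 7 = 1, so 1 day after Wednesday is Thursday.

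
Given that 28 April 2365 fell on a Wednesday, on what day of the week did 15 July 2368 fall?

April 28, 2365 → April 28, 2366: 365 days.
April 28, 2366 → April 28, 2367: 365 days.
April 28, 2367 → April 28, 2368: 366 days (2368 is a leap year).
April 2368: 30 − 28 = 2 days remain.
Then May (31), June (30): 31 + 30 = 61 days.
July 1–15, 2368: 15 days.
Residual: 78 days.
Total: 1174 days.
1174 mod 7 = 5, so 5 days after Wednesday is Monday.

Monday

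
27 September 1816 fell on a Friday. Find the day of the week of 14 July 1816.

Count forward from the earlier date (July 14, 1816) to the later (September 27, 1816):
July 1816: 31 − 14 = 17 days remain.
Then August (31): 31 days.
September 1–27, 1816: 27 days.
Total: 17 + 31 + 27 = 75 days.
75 mod 7 = 5, so 5 days before Friday is Sunday.

Sunday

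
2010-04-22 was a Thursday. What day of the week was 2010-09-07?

Tuesday

April 2010: 30 − 22 = 8 days remain.
Then May (31), June (30), July (31), August (31): 31 + 30 + 31 + 31 = 123 days.
September 1–7, 2010: 7 days.
Total: 8 + 123 + 7 = 138 days.
138 mod 7 = 5, so 5 days after Thursday is Tuesday.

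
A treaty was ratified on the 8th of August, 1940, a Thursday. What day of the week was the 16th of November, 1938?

Wednesday

Count forward from the earlier date (November 16, 1938) to the later (August 8, 1940):
November 1938: 30 − 16 = 14 days remain.
Then 20 full months totalling 609 days.
August 1–8, 1940: 8 days.
Total: 14 + 609 + 8 = 631 days.
631 mod 7 = 1, so 1 day before Thursday is Wednesday.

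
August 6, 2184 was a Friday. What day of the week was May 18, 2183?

Sunday

Count forward from the earlier date (May 18, 2183) to the later (August 6, 2184):
Day-of-year of May 18, 2183: 138.
Day-of-year of August 6, 2184: 219.
2183 has 365 days, so 365 − 138 = 227 days remain in 2183.
Total: 227 + 219 = 446 days.
446 mod 7 = 5, so 5 days before Friday is Sunday.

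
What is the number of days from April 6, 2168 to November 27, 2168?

April 2168: 30 − 6 = 24 days remain.
Then May (31), June (30), July (31), August (31), September (30), October (31): 31 + 30 + 31 + 31 + 30 + 31 = 184 days.
November 1–27, 2168: 27 days.
Total: 24 + 184 + 27 = 235 days.

235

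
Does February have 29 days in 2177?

2177 is not a leap year.

No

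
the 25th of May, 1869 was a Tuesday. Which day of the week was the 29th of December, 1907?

Sunday

Day-of-year of May 25, 1869: 145.
Day-of-year of December 29, 1907: 363.
1869 has 365 days, so 365 − 145 = 220 days remain in 1869.
Full years 1870–1906: 29 common + 8 leap = 29×365 + 8×366 = 13513 days.
Total: 220 + 13513 + 363 = 14096 days.
14096 mod 7 = 5, so 5 days after Tuesday is Sunday.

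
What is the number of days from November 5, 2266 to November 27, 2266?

22

Within November 2266: 27 − 5 = 22 days.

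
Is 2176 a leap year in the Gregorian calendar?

2176 is a leap year.

Yes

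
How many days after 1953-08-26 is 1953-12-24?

120

August 1953: 31 − 26 = 5 days remain.
Then September (30), October (31), November (30): 30 + 31 + 30 = 91 days.
December 1–24, 1953: 24 days.
Total: 5 + 91 + 24 = 120 days.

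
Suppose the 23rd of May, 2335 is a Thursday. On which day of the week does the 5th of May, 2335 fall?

Count forward from the earlier date (May 5, 2335) to the later (May 23, 2335):
Within May 2335: 23 − 5 = 18 days.
18 mod 7 = 4, so 4 days before Thursday is Sunday.

Sunday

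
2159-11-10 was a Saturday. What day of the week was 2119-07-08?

Count forward from the earlier date (July 8, 2119) to the later (November 10, 2159):
Day-of-year of July 8, 2119: 189.
Day-of-year of November 10, 2159: 314.
2119 has 365 days, so 365 − 189 = 176 days remain in 2119.
Full years 2120–2158: 29 common + 10 leap = 29×365 + 10×366 = 14245 days.
Total: 176 + 14245 + 314 = 14735 days.
14735 is a multiple of 7, so 2119-07-08 falls on the same weekday: Saturday.

Saturday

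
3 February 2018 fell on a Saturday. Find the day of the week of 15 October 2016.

Count forward from the earlier date (October 15, 2016) to the later (February 3, 2018):
Day-of-year of October 15, 2016: 289.
Day-of-year of February 3, 2018: 34.
2016 has 366 days, so 366 − 289 = 77 days remain in 2016.
Full years: 2017: 365. Sum = 365.
Total: 77 + 365 + 34 = 476 days.
476 is a multiple of 7, so 15 October 2016 falls on the same weekday: Saturday.

Saturday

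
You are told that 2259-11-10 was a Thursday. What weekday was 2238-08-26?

Count forward from the earlier date (August 26, 2238) to the later (November 10, 2259):
From August 26, 2238 to August 26, 2259: 21 years, of which 5 contain a Feb 29 — 16×365 + 5×366 = 7670 days.
August 2259: 31 − 26 = 5 days remain.
Then September (30), October (31): 30 + 31 = 61 days.
November 1–10, 2259: 10 days.
Residual: 76 days.
Total: 7746 days.
7746 mod 7 = 4, so 4 days before Thursday is Sunday.

Sunday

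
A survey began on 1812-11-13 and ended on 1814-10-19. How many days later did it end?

705

November 13, 1812 → November 13, 1813: 365 days.
November 1813: 30 − 13 = 17 days remain.
Then 10 full months totalling 304 days.
October 1–19, 1814: 19 days.
Residual: 340 days.
Total: 705 days.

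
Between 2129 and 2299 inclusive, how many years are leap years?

Years divisible by 4: 2132, 2136, …, 2296 — 42 in all.
Of these, 2200 is divisible by 100 but not 400, so not leap.
Leap years: 42 − 1 = 41.

41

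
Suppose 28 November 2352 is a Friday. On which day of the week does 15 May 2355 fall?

November 28, 2352 → November 28, 2353: 365 days.
November 28, 2353 → November 28, 2354: 365 days.
November 2354: 30 − 28 = 2 days remain.
Then December (31), January (31), February 2355 (28), March (31), April (30): 31 + 31 + 28 + 31 + 30 = 151 days.
May 1–15, 2355: 15 days.
Residual: 168 days.
Total: 898 days.
898 mod 7 = 2, so 2 days after Friday is Sunday.

Sunday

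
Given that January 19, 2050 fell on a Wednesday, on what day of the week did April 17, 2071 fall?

Friday

From January 19, 2050 to January 19, 2071: 21 years, of which 5 contain a Feb 29 — 16×365 + 5×366 = 7670 days.
January 2071: 31 − 19 = 12 days remain.
Then February 2071 (28), March (31): 28 + 31 = 59 days.
April 1–17, 2071: 17 days.
Residual: 88 days.
Total: 7758 days.
7758 mod 7 = 2, so 2 days after Wednesday is Friday.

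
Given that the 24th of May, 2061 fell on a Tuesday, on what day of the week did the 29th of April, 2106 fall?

Thursday

Day-of-year of May 24, 2061: 144.
Day-of-year of April 29, 2106: 119.
2061 has 365 days, so 365 − 144 = 221 days remain in 2061.
Full years 2062–2105: 34 common + 10 leap = 34×365 + 10×366 = 16070 days.
Total: 221 + 16070 + 119 = 16410 days.
16410 mod 7 = 2, so 2 days after Tuesday is Thursday.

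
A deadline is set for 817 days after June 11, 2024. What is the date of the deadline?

September 6, 2026

Count 817 days after June 11, 2024:
Day-of-year of June 11, 2024: 163.
Day-of-year of September 6, 2026: 249.
2024 has 366 days, so 366 − 163 = 203 days remain in 2024.
Full years: 2025: 365. Sum = 365.
Total: 203 + 365 + 249 = 817 days.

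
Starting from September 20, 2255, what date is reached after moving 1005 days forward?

June 21, 2258

Count 1005 days after September 20, 2255:
Day-of-year of September 20, 2255: 263.
Day-of-year of June 21, 2258: 172.
2255 has 365 days, so 365 − 263 = 102 days remain in 2255.
Full years: 2256: 366; 2257: 365. Sum = 731.
Total: 102 + 731 + 172 = 1005 days.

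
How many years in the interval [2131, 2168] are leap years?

Years divisible by 4 in [2131, 2168]: 2132, 2136, 2140, 2144, 2148, 2152, 2156, 2160, 2164, 2168.
No century exceptions apply. Count: 10.

10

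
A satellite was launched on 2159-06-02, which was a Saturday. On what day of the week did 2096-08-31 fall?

Friday

Count forward from the earlier date (August 31, 2096) to the later (June 2, 2159):
Day-of-year of August 31, 2096: 244.
Day-of-year of June 2, 2159: 153.
2096 has 366 days, so 366 − 244 = 122 days remain in 2096.
Full years 2097–2158: 48 common + 14 leap = 48×365 + 14×366 = 22644 days.
Total: 122 + 22644 + 153 = 22919 days.
22919 mod 7 = 1, so 1 day before Saturday is Friday.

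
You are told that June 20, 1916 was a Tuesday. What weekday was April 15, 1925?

From June 20, 1916 to June 20, 1924: 8 years, of which 2 contain a Feb 29 — 6×365 + 2×366 = 2922 days.
June 1924: 30 − 20 = 10 days remain.
Then 9 full months totalling 274 days.
April 1–15, 1925: 15 days.
Residual: 299 days.
Total: 3221 days.
3221 mod 7 = 1, so 1 day after Tuesday is Wednesday.

Wednesday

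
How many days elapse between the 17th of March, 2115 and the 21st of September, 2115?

188

March 2115: 31 − 17 = 14 days remain.
Then April (30), May (31), June (30), July (31), August (31): 30 + 31 + 30 + 31 + 31 = 153 days.
September 1–21, 2115: 21 days.
Total: 14 + 153 + 21 = 188 days.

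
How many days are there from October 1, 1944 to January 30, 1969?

8887

Day-of-year of October 1, 1944: 275.
Day-of-year of January 30, 1969: 30.
1944 has 366 days, so 366 − 275 = 91 days remain in 1944.
Full years 1945–1968: 18 common + 6 leap = 18×365 + 6×366 = 8766 days.
Total: 91 + 8766 + 30 = 8887 days.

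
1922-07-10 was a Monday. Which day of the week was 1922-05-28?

Count forward from the earlier date (May 28, 1922) to the later (July 10, 1922):
May 1922: 31 − 28 = 3 days remain.
Then June (30): 30 days.
July 1–10, 1922: 10 days.
Total: 3 + 30 + 10 = 43 days.
43 mod 7 = 1, so 1 day before Monday is Sunday.

Sunday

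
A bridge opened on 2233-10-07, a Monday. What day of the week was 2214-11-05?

Saturday

Count forward from the earlier date (November 5, 2214) to the later (October 7, 2233):
From November 5, 2214 to November 5, 2232: 18 years, of which 5 contain a Feb 29 — 13×365 + 5×366 = 6575 days.
November 2232: 30 − 5 = 25 days remain.
Then 10 full months totalling 304 days.
October 1–7, 2233: 7 days.
Residual: 336 days.
Total: 6911 days.
6911 mod 7 = 2, so 2 days before Monday is Saturday.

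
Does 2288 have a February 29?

Yes

2288 is a leap year.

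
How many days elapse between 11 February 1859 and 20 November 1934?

27675

Day-of-year of February 11, 1859: 42.
Day-of-year of November 20, 1934: 324.
1859 has 365 days, so 365 − 42 = 323 days remain in 1859.
Full years 1860–1933: 56 common + 18 leap = 56×365 + 18×366 = 27028 days.
Total: 323 + 27028 + 324 = 27675 days.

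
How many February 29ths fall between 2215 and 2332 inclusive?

29

Years divisible by 4: 2216, 2220, …, 2332 — 30 in all.
Of these, 2300 is divisible by 100 but not 400, so not leap.
Leap years: 30 − 1 = 29.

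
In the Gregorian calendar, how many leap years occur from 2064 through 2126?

Years divisible by 4: 2064, 2068, …, 2124 — 16 in all.
Of these, 2100 is divisible by 100 but not 400, so not leap.
Leap years: 16 − 1 = 15.

15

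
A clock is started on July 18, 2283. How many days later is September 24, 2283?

July 2283: 31 − 18 = 13 days remain.
Then August (31): 31 days.
September 1–24, 2283: 24 days.
Total: 13 + 31 + 24 = 68 days.

68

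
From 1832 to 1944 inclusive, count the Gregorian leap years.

28

Years divisible by 4: 1832, 1836, …, 1944 — 29 in all.
Of these, 1900 is divisible by 100 but not 400, so not leap.
Leap years: 29 − 1 = 28.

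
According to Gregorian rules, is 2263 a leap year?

2263 is not a leap year.

No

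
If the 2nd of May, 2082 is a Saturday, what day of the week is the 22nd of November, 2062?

Count forward from the earlier date (November 22, 2062) to the later (May 2, 2082):
From November 22, 2062 to November 22, 2081: 19 years, of which 5 contain a Feb 29 — 14×365 + 5×366 = 6940 days.
November 2081: 30 − 22 = 8 days remain.
Then December (31), January (31), February 2082 (28), March (31), April (30): 31 + 31 + 28 + 31 + 30 = 151 days.
May 1–2, 2082: 2 days.
Residual: 161 days.
Total: 7101 days.
7101 mod 7 = 3, so 3 days before Saturday is Wednesday.

Wednesday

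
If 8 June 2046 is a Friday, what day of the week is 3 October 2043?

Count forward from the earlier date (October 3, 2043) to the later (June 8, 2046):
October 3, 2043 → October 3, 2044: 366 days (2044 is a leap year).
October 3, 2044 → October 3, 2045: 365 days.
October 2045: 31 − 3 = 28 days remain.
Then November (30), December (31), January (31), February 2046 (28), March (31), April (30), May (31): 30 + 31 + 31 + 28 + 31 + 30 + 31 = 212 days.
June 1–8, 2046: 8 days.
Residual: 248 days.
Total: 979 days.
979 mod 7 = 6, so 6 days before Friday is Saturday.

Saturday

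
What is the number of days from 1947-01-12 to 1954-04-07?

From January 12, 1947 to January 12, 1954: 7 years, of which 2 contain a Feb 29 — 5×365 + 2×366 = 2557 days.
January 1954: 31 − 12 = 19 days remain.
Then February 1954 (28), March (31): 28 + 31 = 59 days.
April 1–7, 1954: 7 days.
Residual: 85 days.
Total: 2642 days.

2642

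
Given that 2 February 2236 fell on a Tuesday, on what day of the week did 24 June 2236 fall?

Friday

February 2236: 29 − 2 = 27 days remain (2236 is a leap year, so February has 29 days).
Then March (31), April (30), May (31): 31 + 30 + 31 = 92 days.
June 1–24, 2236: 24 days.
Total: 27 + 92 + 24 = 143 days.
143 mod 7 = 3, so 3 days after Tuesday is Friday.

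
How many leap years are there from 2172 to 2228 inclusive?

14

Years divisible by 4: 2172, 2176, …, 2228 — 15 in all.
Of these, 2200 is divisible by 100 but not 400, so not leap.
Leap years: 15 − 1 = 14.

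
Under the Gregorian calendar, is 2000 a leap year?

2000 is a leap year (divisible by 400).

Yes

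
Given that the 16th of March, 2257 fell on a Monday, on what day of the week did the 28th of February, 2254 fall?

Count forward from the earlier date (February 28, 2254) to the later (March 16, 2257):
Day-of-year of February 28, 2254: 59.
Day-of-year of March 16, 2257: 75.
2254 has 365 days, so 365 − 59 = 306 days remain in 2254.
Full years: 2255: 365; 2256: 366. Sum = 731.
Total: 306 + 731 + 75 = 1112 days.
1112 mod 7 = 6, so 6 days before Monday is Tuesday.

Tuesday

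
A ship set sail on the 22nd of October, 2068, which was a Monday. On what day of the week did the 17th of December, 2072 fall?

October 22, 2068 → October 22, 2069: 365 days.
October 22, 2069 → October 22, 2070: 365 days.
October 22, 2070 → October 22, 2071: 365 days.
October 22, 2071 → October 22, 2072: 366 days (2072 is a leap year).
October 2072: 31 − 22 = 9 days remain.
Then November (30): 30 days.
December 1–17, 2072: 17 days.
Residual: 56 days.
Total: 1517 days.
1517 mod 7 = 5, so 5 days after Monday is Saturday.

Saturday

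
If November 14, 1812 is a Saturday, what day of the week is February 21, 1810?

Count forward from the earlier date (February 21, 1810) to the later (November 14, 1812):
Day-of-year of February 21, 1810: 52.
Day-of-year of November 14, 1812: 319.
1810 has 365 days, so 365 − 52 = 313 days remain in 1810.
Full years: 1811: 365. Sum = 365.
Total: 313 + 365 + 319 = 997 days.
997 mod 7 = 3, so 3 days before Saturday is Wednesday.

Wednesday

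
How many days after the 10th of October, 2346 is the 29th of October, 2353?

From October 10, 2346 to October 10, 2353: 7 years, of which 2 contain a Feb 29 — 5×365 + 2×366 = 2557 days.
Within October 2353: 29 − 10 = 19 days.
Total: 2576 days.

2576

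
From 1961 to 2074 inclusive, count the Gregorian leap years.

28

Years divisible by 4: 1964, 1968, …, 2072 — 28 in all.
2000 is divisible by 400, so still leap.
No century exceptions apply. Count: 28.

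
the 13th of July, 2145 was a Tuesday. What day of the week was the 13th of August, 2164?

Day-of-year of July 13, 2145: 194.
Day-of-year of August 13, 2164: 226.
2145 has 365 days, so 365 − 194 = 171 days remain in 2145.
Full years 2146–2163: 14 common + 4 leap = 14×365 + 4×366 = 6574 days.
Total: 171 + 6574 + 226 = 6971 days.
6971 mod 7 = 6, so 6 days after Tuesday is Monday.

Monday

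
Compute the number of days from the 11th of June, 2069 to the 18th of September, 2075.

2290

Day-of-year of June 11, 2069: 162.
Day-of-year of September 18, 2075: 261.
2069 has 365 days, so 365 − 162 = 203 days remain in 2069.
Full years: 2070: 365; 2071: 365; 2072: 366; 2073: 365; 2074: 365. Sum = 1826.
Total: 203 + 1826 + 261 = 2290 days.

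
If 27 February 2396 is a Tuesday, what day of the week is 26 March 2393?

Count forward from the earlier date (March 26, 2393) to the later (February 27, 2396):
March 26, 2393 → March 26, 2394: 365 days.
March 26, 2394 → March 26, 2395: 365 days.
March 2395: 31 − 26 = 5 days remain.
Then 10 full months totalling 306 days.
February 1–27, 2396: 27 days (2396 is a leap year).
Residual: 338 days.
Total: 1068 days.
1068 mod 7 = 4, so 4 days before Tuesday is Friday.

Friday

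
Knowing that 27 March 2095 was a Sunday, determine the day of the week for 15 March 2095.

Tuesday

Count forward from the earlier date (March 15, 2095) to the later (March 27, 2095):
Within March 2095: 27 − 15 = 12 days.
12 mod 7 = 5, so 5 days before Sunday is Tuesday.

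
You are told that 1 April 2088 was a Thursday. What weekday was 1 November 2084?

Count forward from the earlier date (November 1, 2084) to the later (April 1, 2088):
Day-of-year of November 1, 2084: 306.
Day-of-year of April 1, 2088: 92.
2084 has 366 days, so 366 − 306 = 60 days remain in 2084.
Full years: 2085: 365; 2086: 365; 2087: 365. Sum = 1095.
Total: 60 + 1095 + 92 = 1247 days.
1247 mod 7 = 1, so 1 day before Thursday is Wednesday.

Wednesday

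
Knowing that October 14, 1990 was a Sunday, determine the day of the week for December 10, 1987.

Thursday

Count forward from the earlier date (December 10, 1987) to the later (October 14, 1990):
December 10, 1987 → December 10, 1988: 366 days (1988 is a leap year).
December 10, 1988 → December 10, 1989: 365 days.
December 1989: 31 − 10 = 21 days remain.
Then 9 full months totalling 273 days.
October 1–14, 1990: 14 days.
Residual: 308 days.
Total: 1039 days.
1039 mod 7 = 3, so 3 days before Sunday is Thursday.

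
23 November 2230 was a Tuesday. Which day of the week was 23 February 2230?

Tuesday

Count forward from the earlier date (February 23, 2230) to the later (November 23, 2230):
February 2230: 28 − 23 = 5 days remain (2230 is not a leap year, so February has 28 days).
Then March (31), April (30), May (31), June (30), July (31), August (31), September (30), October (31): 31 + 30 + 31 + 30 + 31 + 31 + 30 + 31 = 245 days.
November 1–23, 2230: 23 days.
Total: 5 + 245 + 23 = 273 days.
273 is a multiple of 7, so 23 February 2230 falls on the same weekday: Tuesday.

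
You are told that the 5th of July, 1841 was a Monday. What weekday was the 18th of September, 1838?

Count forward from the earlier date (September 18, 1838) to the later (July 5, 1841):
September 18, 1838 → September 18, 1839: 365 days.
September 18, 1839 → September 18, 1840: 366 days (1840 is a leap year).
September 1840: 30 − 18 = 12 days remain.
Then 9 full months totalling 273 days.
July 1–5, 1841: 5 days.
Residual: 290 days.
Total: 1021 days.
1021 mod 7 = 6, so 6 days before Monday is Tuesday.

Tuesday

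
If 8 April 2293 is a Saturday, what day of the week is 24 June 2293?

Saturday

April 2293: 30 − 8 = 22 days remain.
Then May (31): 31 days.
June 1–24, 2293: 24 days.
Total: 22 + 31 + 24 = 77 days.
77 is a multiple of 7, so 24 June 2293 falls on the same weekday: Saturday.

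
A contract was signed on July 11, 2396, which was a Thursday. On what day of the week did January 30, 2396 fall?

Count forward from the earlier date (January 30, 2396) to the later (July 11, 2396):
January 2396: 31 − 30 = 1 day remains.
Then February 2396 (29), March (31), April (30), May (31), June (30): 29 + 31 + 30 + 31 + 30 = 151 days.
July 1–11, 2396: 11 days.
Total: 1 + 151 + 11 = 163 days.
163 mod 7 = 2, so 2 days before Thursday is Tuesday.

Tuesday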